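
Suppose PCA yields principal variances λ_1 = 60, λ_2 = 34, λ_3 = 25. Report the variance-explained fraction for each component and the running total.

Step 1 — total variance = trace(Sigma) = Σ λ_i = 60 + 34 + 25 = 119.

Step 2 — fraction explained by component i = λ_i / Σ λ:
  PC1: 60/119 = 0.5042
  PC2: 34/119 = 0.2857
  PC3: 25/119 = 0.2101

Step 3 — cumulative fraction after k components = (λ_1 + ... + λ_k) / Σ λ:
  k = 1: 60/119 = 0.5042
  k = 2: (60 + 34)/119 = 94/119 = 0.7899
  k = 3: (60 + 34 + 25)/119 = 119/119 = 1

Summary (fraction, with percent):

explained: PC1 0.5042 (50.42%), PC2 0.2857 (28.57%), PC3 0.2101 (21.01%);  cumulative: 0.5042, 0.7899, 1


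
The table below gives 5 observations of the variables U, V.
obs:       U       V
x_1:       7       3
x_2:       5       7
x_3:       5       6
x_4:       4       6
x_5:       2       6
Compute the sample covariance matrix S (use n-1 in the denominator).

Step 1 — column means:
  mean(U) = (7 + 5 + 5 + 4 + 2) / 5 = 23/5 = 4.6
  mean(V) = (3 + 7 + 6 + 6 + 6) / 5 = 28/5 = 5.6

Step 2 — sample covariance S[i,j] = (1/(n-1)) · Σ_k (x_{k,i} - mean_i) · (x_{k,j} - mean_j), with n-1 = 4.
  S[U,U] = ((2.4)·(2.4) + (0.4)·(0.4) + (0.4)·(0.4) + (-0.6)·(-0.6) + (-2.6)·(-2.6)) / 4 = 13.2/4 = 3.3
  S[U,V] = ((2.4)·(-2.6) + (0.4)·(1.4) + (0.4)·(0.4) + (-0.6)·(0.4) + (-2.6)·(0.4)) / 4 = -6.8/4 = -1.7
  S[V,V] = ((-2.6)·(-2.6) + (1.4)·(1.4) + (0.4)·(0.4) + (0.4)·(0.4) + (0.4)·(0.4)) / 4 = 9.2/4 = 2.3

S is symmetric (S[j,i] = S[i,j]). Assembling:

S = [[3.3, -1.7],
 [-1.7, 2.3]]


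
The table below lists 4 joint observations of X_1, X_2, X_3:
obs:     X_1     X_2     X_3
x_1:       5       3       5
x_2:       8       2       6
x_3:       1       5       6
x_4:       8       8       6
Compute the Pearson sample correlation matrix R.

Step 1 — column means:
  mean(X_1) = (5 + 8 + 1 + 8) / 4 = 22/4 = 5.5
  mean(X_2) = (3 + 2 + 5 + 8) / 4 = 18/4 = 4.5
  mean(X_3) = (5 + 6 + 6 + 6) / 4 = 23/4 = 5.75

Step 2 — sample variances and covariances s[i,j] = (1/(n-1)) · Σ_k (x_{k,i} - mean_i) · (x_{k,j} - mean_j), with n-1 = 3:
  s[X_1,X_1] = ((-0.5)·(-0.5) + (2.5)·(2.5) + (-4.5)·(-4.5) + (2.5)·(2.5)) / 3 = 33/3 = 11
  s[X_1,X_2] = ((-0.5)·(-1.5) + (2.5)·(-2.5) + (-4.5)·(0.5) + (2.5)·(3.5)) / 3 = 1/3 = 0.3333
  s[X_1,X_3] = ((-0.5)·(-0.75) + (2.5)·(0.25) + (-4.5)·(0.25) + (2.5)·(0.25)) / 3 = 0.5/3 = 0.1667
  s[X_2,X_2] = ((-1.5)·(-1.5) + (-2.5)·(-2.5) + (0.5)·(0.5) + (3.5)·(3.5)) / 3 = 21/3 = 7
  s[X_2,X_3] = ((-1.5)·(-0.75) + (-2.5)·(0.25) + (0.5)·(0.25) + (3.5)·(0.25)) / 3 = 1.5/3 = 0.5
  s[X_3,X_3] = ((-0.75)·(-0.75) + (0.25)·(0.25) + (0.25)·(0.25) + (0.25)·(0.25)) / 3 = 0.75/3 = 0.25
  Sample standard deviations s_i = √(s[i,i]):
  s(X_1) = √(11) = 3.3166
  s(X_2) = √(7) = 2.6458
  s(X_3) = √(0.25) = 0.5

Step 3 — r_{ij} = s_{ij} / (s_i · s_j):
  r[X_1,X_1] = 1 (diagonal).
  r[X_1,X_2] = 0.3333 / (3.3166 · 2.6458) = 0.3333 / 8.775 = 0.038
  r[X_1,X_3] = 0.1667 / (3.3166 · 0.5) = 0.1667 / 1.6583 = 0.1005
  r[X_2,X_2] = 1 (diagonal).
  r[X_2,X_3] = 0.5 / (2.6458 · 0.5) = 0.5 / 1.3229 = 0.378
  r[X_3,X_3] = 1 (diagonal).

R is symmetric with unit diagonal. Assembling:

R = [[1, 0.038, 0.1005],
 [0.038, 1, 0.378],
 [0.1005, 0.378, 1]]


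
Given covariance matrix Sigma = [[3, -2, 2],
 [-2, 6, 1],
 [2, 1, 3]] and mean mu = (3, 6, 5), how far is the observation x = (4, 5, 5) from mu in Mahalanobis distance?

Step 1 — centre the observation: (x - mu) = (1, -1, 0).

Step 2 — invert Sigma (cofactor / det for 3×3, or solve directly):
  Sigma^{-1} = [[2.4286, 1.1429, -2],
 [1.1429, 0.7143, -1],
 [-2, -1, 2]].

Step 3 — form the quadratic (x - mu)^T · Sigma^{-1} · (x - mu):
  Sigma^{-1} · (x - mu) = (1.2857, 0.4286, -1).
  (x - mu)^T · [Sigma^{-1} · (x - mu)] = (1)·(1.2857) + (-1)·(0.4286) + (0)·(-1) = 0.8571.

Step 4 — take square root: d = √(0.8571) ≈ 0.9258.

d(x, mu) = √(0.8571) ≈ 0.9258


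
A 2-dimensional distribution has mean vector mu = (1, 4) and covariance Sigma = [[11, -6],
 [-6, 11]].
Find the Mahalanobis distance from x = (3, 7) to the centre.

Step 1 — centre the observation: (x - mu) = (2, 3).

Step 2 — invert Sigma. det(Sigma) = 11·11 - (-6)² = 85.
  Sigma^{-1} = (1/det) · [[d, -b], [-b, a]] = [[0.1294, 0.0706],
 [0.0706, 0.1294]].

Step 3 — form the quadratic (x - mu)^T · Sigma^{-1} · (x - mu):
  Sigma^{-1} · (x - mu) = (0.4706, 0.5294).
  (x - mu)^T · [Sigma^{-1} · (x - mu)] = (2)·(0.4706) + (3)·(0.5294) = 2.5294.

Step 4 — take square root: d = √(2.5294) ≈ 1.5904.

d(x, mu) = √(2.5294) ≈ 1.5904


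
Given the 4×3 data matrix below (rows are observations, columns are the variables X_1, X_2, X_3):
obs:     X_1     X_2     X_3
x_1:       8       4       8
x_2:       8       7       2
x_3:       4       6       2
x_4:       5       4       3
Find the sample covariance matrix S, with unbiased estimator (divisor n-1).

Step 1 — column means:
  mean(X_1) = (8 + 8 + 4 + 5) / 4 = 25/4 = 6.25
  mean(X_2) = (4 + 7 + 6 + 4) / 4 = 21/4 = 5.25
  mean(X_3) = (8 + 2 + 2 + 3) / 4 = 15/4 = 3.75

Step 2 — sample covariance S[i,j] = (1/(n-1)) · Σ_k (x_{k,i} - mean_i) · (x_{k,j} - mean_j), with n-1 = 3.
  S[X_1,X_1] = ((1.75)·(1.75) + (1.75)·(1.75) + (-2.25)·(-2.25) + (-1.25)·(-1.25)) / 3 = 12.75/3 = 4.25
  S[X_1,X_2] = ((1.75)·(-1.25) + (1.75)·(1.75) + (-2.25)·(0.75) + (-1.25)·(-1.25)) / 3 = 0.75/3 = 0.25
  S[X_1,X_3] = ((1.75)·(4.25) + (1.75)·(-1.75) + (-2.25)·(-1.75) + (-1.25)·(-0.75)) / 3 = 9.25/3 = 3.0833
  S[X_2,X_2] = ((-1.25)·(-1.25) + (1.75)·(1.75) + (0.75)·(0.75) + (-1.25)·(-1.25)) / 3 = 6.75/3 = 2.25
  S[X_2,X_3] = ((-1.25)·(4.25) + (1.75)·(-1.75) + (0.75)·(-1.75) + (-1.25)·(-0.75)) / 3 = -8.75/3 = -2.9167
  S[X_3,X_3] = ((4.25)·(4.25) + (-1.75)·(-1.75) + (-1.75)·(-1.75) + (-0.75)·(-0.75)) / 3 = 24.75/3 = 8.25

S is symmetric (S[j,i] = S[i,j]). Assembling:

S = [[4.25, 0.25, 3.0833],
 [0.25, 2.25, -2.9167],
 [3.0833, -2.9167, 8.25]]


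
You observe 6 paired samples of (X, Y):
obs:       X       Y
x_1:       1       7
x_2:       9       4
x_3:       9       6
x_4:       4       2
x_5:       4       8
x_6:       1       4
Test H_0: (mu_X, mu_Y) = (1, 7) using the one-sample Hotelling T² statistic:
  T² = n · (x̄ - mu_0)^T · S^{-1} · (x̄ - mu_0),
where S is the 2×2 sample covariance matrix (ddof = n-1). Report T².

Step 1 — sample mean vector:
  mean(X) = (1 + 9 + 9 + 4 + 4 + 1) / 6 = 28/6 = 4.6667
  mean(Y) = (7 + 4 + 6 + 2 + 8 + 4) / 6 = 31/6 = 5.1667
  x̄ = (4.6667, 5.1667),  deviation x̄ - mu_0 = (4.6667, 5.1667) - (1, 7) = (3.6667, -1.8333).

Step 2 — sample covariance matrix, S[i,j] = (1/(n-1)) · Σ_k (x_{k,i} - mean_i) · (x_{k,j} - mean_j), divisor n-1 = 5:
  S[X,X] = ((-3.6667)·(-3.6667) + (4.3333)·(4.3333) + (4.3333)·(4.3333) + (-0.6667)·(-0.6667) + (-0.6667)·(-0.6667) + (-3.6667)·(-3.6667)) / 5 = 65.3333/5 = 13.0667
  S[X,Y] = ((-3.6667)·(1.8333) + (4.3333)·(-1.1667) + (4.3333)·(0.8333) + (-0.6667)·(-3.1667) + (-0.6667)·(2.8333) + (-3.6667)·(-1.1667)) / 5 = -3.6667/5 = -0.7333
  S[Y,Y] = ((1.8333)·(1.8333) + (-1.1667)·(-1.1667) + (0.8333)·(0.8333) + (-3.1667)·(-3.1667) + (2.8333)·(2.8333) + (-1.1667)·(-1.1667)) / 5 = 24.8333/5 = 4.9667
  S = [[13.0667, -0.7333],
 [-0.7333, 4.9667]].

Step 3 — invert S. det(S) = 13.0667·4.9667 - (-0.7333)² = 64.36.
  S^{-1} = (1/det) · [[d, -b], [-b, a]] = [[0.0772, 0.0114],
 [0.0114, 0.203]].

Step 4 — quadratic form (x̄ - mu_0)^T · S^{-1} · (x̄ - mu_0):
  S^{-1} · (x̄ - mu_0) = (0.2621, -0.3304),
  (x̄ - mu_0)^T · [...] = (3.6667)·(0.2621) + (-1.8333)·(-0.3304) = 1.5667.

Step 5 — scale by n: T² = 6 · 1.5667 = 9.4002.

T² ≈ 9.4002


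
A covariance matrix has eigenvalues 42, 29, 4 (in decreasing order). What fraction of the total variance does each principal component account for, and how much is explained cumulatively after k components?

Step 1 — total variance = trace(Sigma) = Σ λ_i = 42 + 29 + 4 = 75.

Step 2 — fraction explained by component i = λ_i / Σ λ:
  PC1: 42/75 = 0.56
  PC2: 29/75 = 0.3867
  PC3: 4/75 = 0.0533

Step 3 — cumulative fraction after k components = (λ_1 + ... + λ_k) / Σ λ:
  k = 1: 42/75 = 0.56
  k = 2: (42 + 29)/75 = 71/75 = 0.9467
  k = 3: (42 + 29 + 4)/75 = 75/75 = 1

Summary (fraction, with percent):

explained: PC1 0.56 (56%), PC2 0.3867 (38.67%), PC3 0.0533 (5.33%);  cumulative: 0.56, 0.9467, 1


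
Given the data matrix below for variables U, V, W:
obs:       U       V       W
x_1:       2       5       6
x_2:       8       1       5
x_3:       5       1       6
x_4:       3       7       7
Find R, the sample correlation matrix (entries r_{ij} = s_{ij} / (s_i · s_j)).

Step 1 — column means:
  mean(U) = (2 + 8 + 5 + 3) / 4 = 18/4 = 4.5
  mean(V) = (5 + 1 + 1 + 7) / 4 = 14/4 = 3.5
  mean(W) = (6 + 5 + 6 + 7) / 4 = 24/4 = 6

Step 2 — sample variances and covariances s[i,j] = (1/(n-1)) · Σ_k (x_{k,i} - mean_i) · (x_{k,j} - mean_j), with n-1 = 3:
  s[U,U] = ((-2.5)·(-2.5) + (3.5)·(3.5) + (0.5)·(0.5) + (-1.5)·(-1.5)) / 3 = 21/3 = 7
  s[U,V] = ((-2.5)·(1.5) + (3.5)·(-2.5) + (0.5)·(-2.5) + (-1.5)·(3.5)) / 3 = -19/3 = -6.3333
  s[U,W] = ((-2.5)·(0) + (3.5)·(-1) + (0.5)·(0) + (-1.5)·(1)) / 3 = -5/3 = -1.6667
  s[V,V] = ((1.5)·(1.5) + (-2.5)·(-2.5) + (-2.5)·(-2.5) + (3.5)·(3.5)) / 3 = 27/3 = 9
  s[V,W] = ((1.5)·(0) + (-2.5)·(-1) + (-2.5)·(0) + (3.5)·(1)) / 3 = 6/3 = 2
  s[W,W] = ((0)·(0) + (-1)·(-1) + (0)·(0) + (1)·(1)) / 3 = 2/3 = 0.6667
  Sample standard deviations s_i = √(s[i,i]):
  s(U) = √(7) = 2.6458
  s(V) = √(9) = 3
  s(W) = √(0.6667) = 0.8165

Step 3 — r_{ij} = s_{ij} / (s_i · s_j):
  r[U,U] = 1 (diagonal).
  r[U,V] = -6.3333 / (2.6458 · 3) = -6.3333 / 7.9373 = -0.7979
  r[U,W] = -1.6667 / (2.6458 · 0.8165) = -1.6667 / 2.1602 = -0.7715
  r[V,V] = 1 (diagonal).
  r[V,W] = 2 / (3 · 0.8165) = 2 / 2.4495 = 0.8165
  r[W,W] = 1 (diagonal).

R is symmetric with unit diagonal. Assembling:

R = [[1, -0.7979, -0.7715],
 [-0.7979, 1, 0.8165],
 [-0.7715, 0.8165, 1]]


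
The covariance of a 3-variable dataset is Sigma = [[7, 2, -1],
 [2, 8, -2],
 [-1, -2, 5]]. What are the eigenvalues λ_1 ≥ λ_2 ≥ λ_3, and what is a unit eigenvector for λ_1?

Step 1 — characteristic polynomial p(λ) = det(λI - Sigma) = λ³ - tr·λ² + c_1·λ - det, where tr = trace, c_1 = sum of the principal 2×2 minors, det = det(Sigma):
  tr = 7 + 8 + 5 = 20,
  c_1 = (7·8 - (2)²) + (7·5 - (-1)²) + (8·5 - (-2)²) = 52 + 34 + 36 = 122,
  det = 7·(8·5 - (-2)²) - (2)·((2)·5 - (-2)·(-1)) + (-1)·((2)·(-2) - 8·(-1)) = 7·(36) - (2)·(8) + (-1)·(4) = 232.
  So p(λ) = λ³ - 20λ² + 122λ - 232.
Step 2 — look for an integer root (rational root theorem: any rational root is an integer divisor of 232). Testing λ = 4:
  p(4) = 64 - 320 + 488 - 232 = 0  ✓
  Dividing out (λ - 4): p(λ) = (λ - 4)(λ² - 16λ + 58).
Step 3 — remaining eigenvalues from the quadratic λ² - 16λ + 58 = 0:
  Δ = 16² - 4·58 = 256 - 232 = 24,  λ = (16 ± √24)/2 = (16 ± 4.899)/2 ≈ 10.4495 or 5.5505.
  Sorted: λ_1 = 10.4495,  λ_2 = 5.5505,  λ_3 = 4  (check: sum = 20 = tr ✓).

Step 4 — unit eigenvector for λ_1 ≈ 10.4495: v spans the null space of (Sigma - λ_1 I), whose rows are
  r_1 = (-3.4495, 2, -1),  r_2 = (2, -2.4495, -2),  r_3 = (-1, -2, -5.4495).
  v is orthogonal to every row, so take v ∝ r_1 × r_2 = ((2)·(-2) - (-1)·(-2.4495), (-1)·(2) - (-3.4495)·(-2), (-3.4495)·(-2.4495) - (2)·(2)) ≈ (-6.4495, -8.899, 4.4495).
  Rescale (multiply by -1 so the first nonzero entry is positive): u = (6.4495, 8.899, -4.4495).
  ||u|| = √((6.4495)² + (8.899)² + (-4.4495)²) = √(140.5857) ≈ 11.8569,  v_1 = u/||u|| ≈ (0.5439, 0.7505, -0.3753) (||v_1|| = 1).

λ_1 = 10.4495,  λ_2 = 5.5505,  λ_3 = 4;  v_1 ≈ (0.5439, 0.7505, -0.3753)


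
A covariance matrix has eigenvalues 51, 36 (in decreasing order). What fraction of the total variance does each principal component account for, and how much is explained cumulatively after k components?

Step 1 — total variance = trace(Sigma) = Σ λ_i = 51 + 36 = 87.

Step 2 — fraction explained by component i = λ_i / Σ λ:
  PC1: 51/87 = 0.5862
  PC2: 36/87 = 0.4138

Step 3 — cumulative fraction after k components = (λ_1 + ... + λ_k) / Σ λ:
  k = 1: 51/87 = 0.5862
  k = 2: (51 + 36)/87 = 87/87 = 1

Summary (fraction, with percent):

explained: PC1 0.5862 (58.62%), PC2 0.4138 (41.38%);  cumulative: 0.5862, 1


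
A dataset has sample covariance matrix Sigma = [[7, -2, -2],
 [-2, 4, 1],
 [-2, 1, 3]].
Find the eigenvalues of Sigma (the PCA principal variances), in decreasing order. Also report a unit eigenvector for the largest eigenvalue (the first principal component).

Step 1 — characteristic polynomial p(λ) = det(λI - Sigma) = λ³ - tr·λ² + c_1·λ - det, where tr = trace, c_1 = sum of the principal 2×2 minors, det = det(Sigma):
  tr = 7 + 4 + 3 = 14,
  c_1 = (7·4 - (-2)²) + (7·3 - (-2)²) + (4·3 - (1)²) = 24 + 17 + 11 = 52,
  det = 7·(4·3 - (1)²) - (-2)·((-2)·3 - (1)·(-2)) + (-2)·((-2)·(1) - 4·(-2)) = 7·(11) - (-2)·(-4) + (-2)·(6) = 57.
  So p(λ) = λ³ - 14λ² + 52λ - 57.
Step 2 — look for an integer root (rational root theorem: any rational root is an integer divisor of 57). Testing λ = 3:
  p(3) = 27 - 126 + 156 - 57 = 0  ✓
  Dividing out (λ - 3): p(λ) = (λ - 3)(λ² - 11λ + 19).
Step 3 — remaining eigenvalues from the quadratic λ² - 11λ + 19 = 0:
  Δ = 11² - 4·19 = 121 - 76 = 45,  λ = (11 ± √45)/2 = (11 ± 6.7082)/2 ≈ 8.8541 or 2.1459.
  Sorted: λ_1 = 8.8541,  λ_2 = 3,  λ_3 = 2.1459  (check: sum = 14 = tr ✓).

Step 4 — unit eigenvector for λ_1 ≈ 8.8541: v spans the null space of (Sigma - λ_1 I), whose rows are
  r_1 = (-1.8541, -2, -2),  r_2 = (-2, -4.8541, 1),  r_3 = (-2, 1, -5.8541).
  v is orthogonal to every row, so take v ∝ r_1 × r_2 = ((-2)·(1) - (-2)·(-4.8541), (-2)·(-2) - (-1.8541)·(1), (-1.8541)·(-4.8541) - (-2)·(-2)) ≈ (-11.7082, 5.8541, 5).
  Rescale (multiply by -1 so the first nonzero entry is positive): u = (11.7082, -5.8541, -5).
  ||u|| = √((11.7082)² + (-5.8541)² + (-5)²) = √(196.3525) ≈ 14.0126,  v_1 = u/||u|| ≈ (0.8355, -0.4178, -0.3568) (||v_1|| = 1).

λ_1 = 8.8541,  λ_2 = 3,  λ_3 = 2.1459;  v_1 ≈ (0.8355, -0.4178, -0.3568)


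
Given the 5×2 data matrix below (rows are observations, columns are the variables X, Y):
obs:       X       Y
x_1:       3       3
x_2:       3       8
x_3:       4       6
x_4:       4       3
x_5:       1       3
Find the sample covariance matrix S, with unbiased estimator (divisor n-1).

Step 1 — column means:
  mean(X) = (3 + 3 + 4 + 4 + 1) / 5 = 15/5 = 3
  mean(Y) = (3 + 8 + 6 + 3 + 3) / 5 = 23/5 = 4.6

Step 2 — sample covariance S[i,j] = (1/(n-1)) · Σ_k (x_{k,i} - mean_i) · (x_{k,j} - mean_j), with n-1 = 4.
  S[X,X] = ((0)·(0) + (0)·(0) + (1)·(1) + (1)·(1) + (-2)·(-2)) / 4 = 6/4 = 1.5
  S[X,Y] = ((0)·(-1.6) + (0)·(3.4) + (1)·(1.4) + (1)·(-1.6) + (-2)·(-1.6)) / 4 = 3/4 = 0.75
  S[Y,Y] = ((-1.6)·(-1.6) + (3.4)·(3.4) + (1.4)·(1.4) + (-1.6)·(-1.6) + (-1.6)·(-1.6)) / 4 = 21.2/4 = 5.3

S is symmetric (S[j,i] = S[i,j]). Assembling:

S = [[1.5, 0.75],
 [0.75, 5.3]]


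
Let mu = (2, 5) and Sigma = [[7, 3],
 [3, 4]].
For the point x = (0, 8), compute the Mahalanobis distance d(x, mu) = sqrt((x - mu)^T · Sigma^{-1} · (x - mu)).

Step 1 — centre the observation: (x - mu) = (-2, 3).

Step 2 — invert Sigma. det(Sigma) = 7·4 - (3)² = 19.
  Sigma^{-1} = (1/det) · [[d, -b], [-b, a]] = [[0.2105, -0.1579],
 [-0.1579, 0.3684]].

Step 3 — form the quadratic (x - mu)^T · Sigma^{-1} · (x - mu):
  Sigma^{-1} · (x - mu) = (-0.8947, 1.4211).
  (x - mu)^T · [Sigma^{-1} · (x - mu)] = (-2)·(-0.8947) + (3)·(1.4211) = 6.0526.

Step 4 — take square root: d = √(6.0526) ≈ 2.4602.

d(x, mu) = √(6.0526) ≈ 2.4602


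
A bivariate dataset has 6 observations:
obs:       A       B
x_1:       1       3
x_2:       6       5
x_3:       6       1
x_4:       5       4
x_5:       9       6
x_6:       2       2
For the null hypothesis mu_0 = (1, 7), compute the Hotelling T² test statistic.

Step 1 — sample mean vector:
  mean(A) = (1 + 6 + 6 + 5 + 9 + 2) / 6 = 29/6 = 4.8333
  mean(B) = (3 + 5 + 1 + 4 + 6 + 2) / 6 = 21/6 = 3.5
  x̄ = (4.8333, 3.5),  deviation x̄ - mu_0 = (4.8333, 3.5) - (1, 7) = (3.8333, -3.5).

Step 2 — sample covariance matrix, S[i,j] = (1/(n-1)) · Σ_k (x_{k,i} - mean_i) · (x_{k,j} - mean_j), divisor n-1 = 5:
  S[A,A] = ((-3.8333)·(-3.8333) + (1.1667)·(1.1667) + (1.1667)·(1.1667) + (0.1667)·(0.1667) + (4.1667)·(4.1667) + (-2.8333)·(-2.8333)) / 5 = 42.8333/5 = 8.5667
  S[A,B] = ((-3.8333)·(-0.5) + (1.1667)·(1.5) + (1.1667)·(-2.5) + (0.1667)·(0.5) + (4.1667)·(2.5) + (-2.8333)·(-1.5)) / 5 = 15.5/5 = 3.1
  S[B,B] = ((-0.5)·(-0.5) + (1.5)·(1.5) + (-2.5)·(-2.5) + (0.5)·(0.5) + (2.5)·(2.5) + (-1.5)·(-1.5)) / 5 = 17.5/5 = 3.5
  S = [[8.5667, 3.1],
 [3.1, 3.5]].

Step 3 — invert S. det(S) = 8.5667·3.5 - (3.1)² = 20.3733.
  S^{-1} = (1/det) · [[d, -b], [-b, a]] = [[0.1718, -0.1522],
 [-0.1522, 0.4205]].

Step 4 — quadratic form (x̄ - mu_0)^T · S^{-1} · (x̄ - mu_0):
  S^{-1} · (x̄ - mu_0) = (1.1911, -2.055),
  (x̄ - mu_0)^T · [...] = (3.8333)·(1.1911) + (-3.5)·(-2.055) = 11.7583.

Step 5 — scale by n: T² = 6 · 11.7583 = 70.5497.

T² ≈ 70.5497


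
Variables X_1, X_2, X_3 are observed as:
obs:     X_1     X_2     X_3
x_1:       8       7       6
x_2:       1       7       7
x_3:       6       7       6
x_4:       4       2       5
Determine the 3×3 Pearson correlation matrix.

Step 1 — column means:
  mean(X_1) = (8 + 1 + 6 + 4) / 4 = 19/4 = 4.75
  mean(X_2) = (7 + 7 + 7 + 2) / 4 = 23/4 = 5.75
  mean(X_3) = (6 + 7 + 6 + 5) / 4 = 24/4 = 6

Step 2 — sample variances and covariances s[i,j] = (1/(n-1)) · Σ_k (x_{k,i} - mean_i) · (x_{k,j} - mean_j), with n-1 = 3:
  s[X_1,X_1] = ((3.25)·(3.25) + (-3.75)·(-3.75) + (1.25)·(1.25) + (-0.75)·(-0.75)) / 3 = 26.75/3 = 8.9167
  s[X_1,X_2] = ((3.25)·(1.25) + (-3.75)·(1.25) + (1.25)·(1.25) + (-0.75)·(-3.75)) / 3 = 3.75/3 = 1.25
  s[X_1,X_3] = ((3.25)·(0) + (-3.75)·(1) + (1.25)·(0) + (-0.75)·(-1)) / 3 = -3/3 = -1
  s[X_2,X_2] = ((1.25)·(1.25) + (1.25)·(1.25) + (1.25)·(1.25) + (-3.75)·(-3.75)) / 3 = 18.75/3 = 6.25
  s[X_2,X_3] = ((1.25)·(0) + (1.25)·(1) + (1.25)·(0) + (-3.75)·(-1)) / 3 = 5/3 = 1.6667
  s[X_3,X_3] = ((0)·(0) + (1)·(1) + (0)·(0) + (-1)·(-1)) / 3 = 2/3 = 0.6667
  Sample standard deviations s_i = √(s[i,i]):
  s(X_1) = √(8.9167) = 2.9861
  s(X_2) = √(6.25) = 2.5
  s(X_3) = √(0.6667) = 0.8165

Step 3 — r_{ij} = s_{ij} / (s_i · s_j):
  r[X_1,X_1] = 1 (diagonal).
  r[X_1,X_2] = 1.25 / (2.9861 · 2.5) = 1.25 / 7.4652 = 0.1674
  r[X_1,X_3] = -1 / (2.9861 · 0.8165) = -1 / 2.4381 = -0.4102
  r[X_2,X_2] = 1 (diagonal).
  r[X_2,X_3] = 1.6667 / (2.5 · 0.8165) = 1.6667 / 2.0412 = 0.8165
  r[X_3,X_3] = 1 (diagonal).

R is symmetric with unit diagonal. Assembling:

R = [[1, 0.1674, -0.4102],
 [0.1674, 1, 0.8165],
 [-0.4102, 0.8165, 1]]


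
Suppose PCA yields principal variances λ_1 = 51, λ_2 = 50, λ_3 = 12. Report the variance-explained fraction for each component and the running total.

Step 1 — total variance = trace(Sigma) = Σ λ_i = 51 + 50 + 12 = 113.

Step 2 — fraction explained by component i = λ_i / Σ λ:
  PC1: 51/113 = 0.4513
  PC2: 50/113 = 0.4425
  PC3: 12/113 = 0.1062

Step 3 — cumulative fraction after k components = (λ_1 + ... + λ_k) / Σ λ:
  k = 1: 51/113 = 0.4513
  k = 2: (51 + 50)/113 = 101/113 = 0.8938
  k = 3: (51 + 50 + 12)/113 = 113/113 = 1

Summary (fraction, with percent):

explained: PC1 0.4513 (45.13%), PC2 0.4425 (44.25%), PC3 0.1062 (10.62%);  cumulative: 0.4513, 0.8938, 1


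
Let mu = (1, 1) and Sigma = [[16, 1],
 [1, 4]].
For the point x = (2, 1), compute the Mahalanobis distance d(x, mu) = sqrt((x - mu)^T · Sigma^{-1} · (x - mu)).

Step 1 — centre the observation: (x - mu) = (1, 0).

Step 2 — invert Sigma. det(Sigma) = 16·4 - (1)² = 63.
  Sigma^{-1} = (1/det) · [[d, -b], [-b, a]] = [[0.0635, -0.0159],
 [-0.0159, 0.254]].

Step 3 — form the quadratic (x - mu)^T · Sigma^{-1} · (x - mu):
  Sigma^{-1} · (x - mu) = (0.0635, -0.0159).
  (x - mu)^T · [Sigma^{-1} · (x - mu)] = (1)·(0.0635) + (0)·(-0.0159) = 0.0635.

Step 4 — take square root: d = √(0.0635) ≈ 0.252.

d(x, mu) = √(0.0635) ≈ 0.252


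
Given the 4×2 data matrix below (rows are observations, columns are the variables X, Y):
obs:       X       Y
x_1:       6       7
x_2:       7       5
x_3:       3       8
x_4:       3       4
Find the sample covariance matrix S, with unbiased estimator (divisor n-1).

Step 1 — column means:
  mean(X) = (6 + 7 + 3 + 3) / 4 = 19/4 = 4.75
  mean(Y) = (7 + 5 + 8 + 4) / 4 = 24/4 = 6

Step 2 — sample covariance S[i,j] = (1/(n-1)) · Σ_k (x_{k,i} - mean_i) · (x_{k,j} - mean_j), with n-1 = 3.
  S[X,X] = ((1.25)·(1.25) + (2.25)·(2.25) + (-1.75)·(-1.75) + (-1.75)·(-1.75)) / 3 = 12.75/3 = 4.25
  S[X,Y] = ((1.25)·(1) + (2.25)·(-1) + (-1.75)·(2) + (-1.75)·(-2)) / 3 = -1/3 = -0.3333
  S[Y,Y] = ((1)·(1) + (-1)·(-1) + (2)·(2) + (-2)·(-2)) / 3 = 10/3 = 3.3333

S is symmetric (S[j,i] = S[i,j]). Assembling:

S = [[4.25, -0.3333],
 [-0.3333, 3.3333]]


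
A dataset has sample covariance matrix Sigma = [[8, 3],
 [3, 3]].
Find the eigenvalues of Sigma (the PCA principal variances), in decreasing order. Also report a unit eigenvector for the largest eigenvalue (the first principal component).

Step 1 — characteristic polynomial of 2×2 Sigma:
  det(Sigma - λI) = λ² - trace · λ + det = 0.
  trace = 8 + 3 = 11, det = 8·3 - (3)² = 15.
Step 2 — discriminant:
  Δ = trace² - 4·det = 121 - 60 = 61.
Step 3 — eigenvalues:
  λ = (trace ± √Δ)/2 = (11 ± 7.8102)/2,
  λ_1 = 9.4051,  λ_2 = 1.5949.

Step 4 — unit eigenvector for λ_1: solve (Sigma - λ_1 I)v = 0. First row:
  (8 - 9.4051)·v_x + (3)·v_y = 0, i.e. (-1.4051)·v_x + (3)·v_y = 0,
  so v ∝ (b, λ_1 - a) = (3, 1.4051) = u.
  ||u|| = √((3)² + (1.4051)²) = √(10.9744) ≈ 3.3128,
  v_1 = u/||u|| ≈ (0.9056, 0.4242) (||v_1|| = 1).

λ_1 = 9.4051,  λ_2 = 1.5949;  v_1 ≈ (0.9056, 0.4242)


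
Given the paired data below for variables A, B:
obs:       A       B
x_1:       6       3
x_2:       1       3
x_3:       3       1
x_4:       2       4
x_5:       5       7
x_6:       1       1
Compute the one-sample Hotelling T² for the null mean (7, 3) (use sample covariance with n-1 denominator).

Step 1 — sample mean vector:
  mean(A) = (6 + 1 + 3 + 2 + 5 + 1) / 6 = 18/6 = 3
  mean(B) = (3 + 3 + 1 + 4 + 7 + 1) / 6 = 19/6 = 3.1667
  x̄ = (3, 3.1667),  deviation x̄ - mu_0 = (3, 3.1667) - (7, 3) = (-4, 0.1667).

Step 2 — sample covariance matrix, S[i,j] = (1/(n-1)) · Σ_k (x_{k,i} - mean_i) · (x_{k,j} - mean_j), divisor n-1 = 5:
  S[A,A] = ((3)·(3) + (-2)·(-2) + (0)·(0) + (-1)·(-1) + (2)·(2) + (-2)·(-2)) / 5 = 22/5 = 4.4
  S[A,B] = ((3)·(-0.1667) + (-2)·(-0.1667) + (0)·(-2.1667) + (-1)·(0.8333) + (2)·(3.8333) + (-2)·(-2.1667)) / 5 = 11/5 = 2.2
  S[B,B] = ((-0.1667)·(-0.1667) + (-0.1667)·(-0.1667) + (-2.1667)·(-2.1667) + (0.8333)·(0.8333) + (3.8333)·(3.8333) + (-2.1667)·(-2.1667)) / 5 = 24.8333/5 = 4.9667
  S = [[4.4, 2.2],
 [2.2, 4.9667]].

Step 3 — invert S. det(S) = 4.4·4.9667 - (2.2)² = 17.0133.
  S^{-1} = (1/det) · [[d, -b], [-b, a]] = [[0.2919, -0.1293],
 [-0.1293, 0.2586]].

Step 4 — quadratic form (x̄ - mu_0)^T · S^{-1} · (x̄ - mu_0):
  S^{-1} · (x̄ - mu_0) = (-1.1893, 0.5603),
  (x̄ - mu_0)^T · [...] = (-4)·(-1.1893) + (0.1667)·(0.5603) = 4.8504.

Step 5 — scale by n: T² = 6 · 4.8504 = 29.1027.

T² ≈ 29.1027


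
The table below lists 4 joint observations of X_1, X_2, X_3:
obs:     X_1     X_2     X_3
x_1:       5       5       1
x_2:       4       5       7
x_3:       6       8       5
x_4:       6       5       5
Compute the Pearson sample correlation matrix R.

Step 1 — column means:
  mean(X_1) = (5 + 4 + 6 + 6) / 4 = 21/4 = 5.25
  mean(X_2) = (5 + 5 + 8 + 5) / 4 = 23/4 = 5.75
  mean(X_3) = (1 + 7 + 5 + 5) / 4 = 18/4 = 4.5

Step 2 — sample variances and covariances s[i,j] = (1/(n-1)) · Σ_k (x_{k,i} - mean_i) · (x_{k,j} - mean_j), with n-1 = 3:
  s[X_1,X_1] = ((-0.25)·(-0.25) + (-1.25)·(-1.25) + (0.75)·(0.75) + (0.75)·(0.75)) / 3 = 2.75/3 = 0.9167
  s[X_1,X_2] = ((-0.25)·(-0.75) + (-1.25)·(-0.75) + (0.75)·(2.25) + (0.75)·(-0.75)) / 3 = 2.25/3 = 0.75
  s[X_1,X_3] = ((-0.25)·(-3.5) + (-1.25)·(2.5) + (0.75)·(0.5) + (0.75)·(0.5)) / 3 = -1.5/3 = -0.5
  s[X_2,X_2] = ((-0.75)·(-0.75) + (-0.75)·(-0.75) + (2.25)·(2.25) + (-0.75)·(-0.75)) / 3 = 6.75/3 = 2.25
  s[X_2,X_3] = ((-0.75)·(-3.5) + (-0.75)·(2.5) + (2.25)·(0.5) + (-0.75)·(0.5)) / 3 = 1.5/3 = 0.5
  s[X_3,X_3] = ((-3.5)·(-3.5) + (2.5)·(2.5) + (0.5)·(0.5) + (0.5)·(0.5)) / 3 = 19/3 = 6.3333
  Sample standard deviations s_i = √(s[i,i]):
  s(X_1) = √(0.9167) = 0.9574
  s(X_2) = √(2.25) = 1.5
  s(X_3) = √(6.3333) = 2.5166

Step 3 — r_{ij} = s_{ij} / (s_i · s_j):
  r[X_1,X_1] = 1 (diagonal).
  r[X_1,X_2] = 0.75 / (0.9574 · 1.5) = 0.75 / 1.4361 = 0.5222
  r[X_1,X_3] = -0.5 / (0.9574 · 2.5166) = -0.5 / 2.4095 = -0.2075
  r[X_2,X_2] = 1 (diagonal).
  r[X_2,X_3] = 0.5 / (1.5 · 2.5166) = 0.5 / 3.7749 = 0.1325
  r[X_3,X_3] = 1 (diagonal).

R is symmetric with unit diagonal. Assembling:

R = [[1, 0.5222, -0.2075],
 [0.5222, 1, 0.1325],
 [-0.2075, 0.1325, 1]]


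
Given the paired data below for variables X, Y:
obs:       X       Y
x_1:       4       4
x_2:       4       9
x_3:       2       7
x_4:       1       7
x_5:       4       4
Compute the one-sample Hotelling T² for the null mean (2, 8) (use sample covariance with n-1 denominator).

Step 1 — sample mean vector:
  mean(X) = (4 + 4 + 2 + 1 + 4) / 5 = 15/5 = 3
  mean(Y) = (4 + 9 + 7 + 7 + 4) / 5 = 31/5 = 6.2
  x̄ = (3, 6.2),  deviation x̄ - mu_0 = (3, 6.2) - (2, 8) = (1, -1.8).

Step 2 — sample covariance matrix, S[i,j] = (1/(n-1)) · Σ_k (x_{k,i} - mean_i) · (x_{k,j} - mean_j), divisor n-1 = 4:
  S[X,X] = ((1)·(1) + (1)·(1) + (-1)·(-1) + (-2)·(-2) + (1)·(1)) / 4 = 8/4 = 2
  S[X,Y] = ((1)·(-2.2) + (1)·(2.8) + (-1)·(0.8) + (-2)·(0.8) + (1)·(-2.2)) / 4 = -4/4 = -1
  S[Y,Y] = ((-2.2)·(-2.2) + (2.8)·(2.8) + (0.8)·(0.8) + (0.8)·(0.8) + (-2.2)·(-2.2)) / 4 = 18.8/4 = 4.7
  S = [[2, -1],
 [-1, 4.7]].

Step 3 — invert S. det(S) = 2·4.7 - (-1)² = 8.4.
  S^{-1} = (1/det) · [[d, -b], [-b, a]] = [[0.5595, 0.119],
 [0.119, 0.2381]].

Step 4 — quadratic form (x̄ - mu_0)^T · S^{-1} · (x̄ - mu_0):
  S^{-1} · (x̄ - mu_0) = (0.3452, -0.3095),
  (x̄ - mu_0)^T · [...] = (1)·(0.3452) + (-1.8)·(-0.3095) = 0.9024.

Step 5 — scale by n: T² = 5 · 0.9024 = 4.5119.

T² ≈ 4.5119


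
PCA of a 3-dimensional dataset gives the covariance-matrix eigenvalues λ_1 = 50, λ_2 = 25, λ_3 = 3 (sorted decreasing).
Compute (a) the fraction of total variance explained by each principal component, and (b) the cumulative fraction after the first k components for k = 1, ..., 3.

Step 1 — total variance = trace(Sigma) = Σ λ_i = 50 + 25 + 3 = 78.

Step 2 — fraction explained by component i = λ_i / Σ λ:
  PC1: 50/78 = 0.641
  PC2: 25/78 = 0.3205
  PC3: 3/78 = 0.0385

Step 3 — cumulative fraction after k components = (λ_1 + ... + λ_k) / Σ λ:
  k = 1: 50/78 = 0.641
  k = 2: (50 + 25)/78 = 75/78 = 0.9615
  k = 3: (50 + 25 + 3)/78 = 78/78 = 1

Summary (fraction, with percent):

explained: PC1 0.641 (64.1%), PC2 0.3205 (32.05%), PC3 0.0385 (3.85%);  cumulative: 0.641, 0.9615, 1


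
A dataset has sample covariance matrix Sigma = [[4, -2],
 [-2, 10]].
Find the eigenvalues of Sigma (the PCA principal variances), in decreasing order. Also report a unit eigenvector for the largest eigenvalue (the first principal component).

Step 1 — characteristic polynomial of 2×2 Sigma:
  det(Sigma - λI) = λ² - trace · λ + det = 0.
  trace = 4 + 10 = 14, det = 4·10 - (-2)² = 36.
Step 2 — discriminant:
  Δ = trace² - 4·det = 196 - 144 = 52.
Step 3 — eigenvalues:
  λ = (trace ± √Δ)/2 = (14 ± 7.2111)/2,
  λ_1 = 10.6056,  λ_2 = 3.3944.

Step 4 — unit eigenvector for λ_1: solve (Sigma - λ_1 I)v = 0. First row:
  (4 - 10.6056)·v_x + (-2)·v_y = 0, i.e. (-6.6056)·v_x + (-2)·v_y = 0,
  so v ∝ (b, λ_1 - a) = (-2, 6.6056); multiply by -1 so the first entry is positive: u = (2, -6.6056).
  ||u|| = √((2)² + (-6.6056)²) = √(47.6333) ≈ 6.9017,
  v_1 = u/||u|| ≈ (0.2898, -0.9571) (||v_1|| = 1).

λ_1 = 10.6056,  λ_2 = 3.3944;  v_1 ≈ (0.2898, -0.9571)


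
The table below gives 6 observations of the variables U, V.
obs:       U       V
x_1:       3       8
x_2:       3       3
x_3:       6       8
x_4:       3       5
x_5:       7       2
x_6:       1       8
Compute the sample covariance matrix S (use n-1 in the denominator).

Step 1 — column means:
  mean(U) = (3 + 3 + 6 + 3 + 7 + 1) / 6 = 23/6 = 3.8333
  mean(V) = (8 + 3 + 8 + 5 + 2 + 8) / 6 = 34/6 = 5.6667

Step 2 — sample covariance S[i,j] = (1/(n-1)) · Σ_k (x_{k,i} - mean_i) · (x_{k,j} - mean_j), with n-1 = 5.
  S[U,U] = ((-0.8333)·(-0.8333) + (-0.8333)·(-0.8333) + (2.1667)·(2.1667) + (-0.8333)·(-0.8333) + (3.1667)·(3.1667) + (-2.8333)·(-2.8333)) / 5 = 24.8333/5 = 4.9667
  S[U,V] = ((-0.8333)·(2.3333) + (-0.8333)·(-2.6667) + (2.1667)·(2.3333) + (-0.8333)·(-0.6667) + (3.1667)·(-3.6667) + (-2.8333)·(2.3333)) / 5 = -12.3333/5 = -2.4667
  S[V,V] = ((2.3333)·(2.3333) + (-2.6667)·(-2.6667) + (2.3333)·(2.3333) + (-0.6667)·(-0.6667) + (-3.6667)·(-3.6667) + (2.3333)·(2.3333)) / 5 = 37.3333/5 = 7.4667

S is symmetric (S[j,i] = S[i,j]). Assembling:

S = [[4.9667, -2.4667],
 [-2.4667, 7.4667]]


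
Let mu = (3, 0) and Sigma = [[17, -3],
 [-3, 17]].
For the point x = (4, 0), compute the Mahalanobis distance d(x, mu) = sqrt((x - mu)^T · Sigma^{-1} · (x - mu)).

Step 1 — centre the observation: (x - mu) = (1, 0).

Step 2 — invert Sigma. det(Sigma) = 17·17 - (-3)² = 280.
  Sigma^{-1} = (1/det) · [[d, -b], [-b, a]] = [[0.0607, 0.0107],
 [0.0107, 0.0607]].

Step 3 — form the quadratic (x - mu)^T · Sigma^{-1} · (x - mu):
  Sigma^{-1} · (x - mu) = (0.0607, 0.0107).
  (x - mu)^T · [Sigma^{-1} · (x - mu)] = (1)·(0.0607) + (0)·(0.0107) = 0.0607.

Step 4 — take square root: d = √(0.0607) ≈ 0.2464.

d(x, mu) = √(0.0607) ≈ 0.2464


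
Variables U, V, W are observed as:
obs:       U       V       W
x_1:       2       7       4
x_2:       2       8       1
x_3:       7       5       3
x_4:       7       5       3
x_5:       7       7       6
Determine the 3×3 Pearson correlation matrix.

Step 1 — column means:
  mean(U) = (2 + 2 + 7 + 7 + 7) / 5 = 25/5 = 5
  mean(V) = (7 + 8 + 5 + 5 + 7) / 5 = 32/5 = 6.4
  mean(W) = (4 + 1 + 3 + 3 + 6) / 5 = 17/5 = 3.4

Step 2 — sample variances and covariances s[i,j] = (1/(n-1)) · Σ_k (x_{k,i} - mean_i) · (x_{k,j} - mean_j), with n-1 = 4:
  s[U,U] = ((-3)·(-3) + (-3)·(-3) + (2)·(2) + (2)·(2) + (2)·(2)) / 4 = 30/4 = 7.5
  s[U,V] = ((-3)·(0.6) + (-3)·(1.6) + (2)·(-1.4) + (2)·(-1.4) + (2)·(0.6)) / 4 = -11/4 = -2.75
  s[U,W] = ((-3)·(0.6) + (-3)·(-2.4) + (2)·(-0.4) + (2)·(-0.4) + (2)·(2.6)) / 4 = 9/4 = 2.25
  s[V,V] = ((0.6)·(0.6) + (1.6)·(1.6) + (-1.4)·(-1.4) + (-1.4)·(-1.4) + (0.6)·(0.6)) / 4 = 7.2/4 = 1.8
  s[V,W] = ((0.6)·(0.6) + (1.6)·(-2.4) + (-1.4)·(-0.4) + (-1.4)·(-0.4) + (0.6)·(2.6)) / 4 = -0.8/4 = -0.2
  s[W,W] = ((0.6)·(0.6) + (-2.4)·(-2.4) + (-0.4)·(-0.4) + (-0.4)·(-0.4) + (2.6)·(2.6)) / 4 = 13.2/4 = 3.3
  Sample standard deviations s_i = √(s[i,i]):
  s(U) = √(7.5) = 2.7386
  s(V) = √(1.8) = 1.3416
  s(W) = √(3.3) = 1.8166

Step 3 — r_{ij} = s_{ij} / (s_i · s_j):
  r[U,U] = 1 (diagonal).
  r[U,V] = -2.75 / (2.7386 · 1.3416) = -2.75 / 3.6742 = -0.7485
  r[U,W] = 2.25 / (2.7386 · 1.8166) = 2.25 / 4.9749 = 0.4523
  r[V,V] = 1 (diagonal).
  r[V,W] = -0.2 / (1.3416 · 1.8166) = -0.2 / 2.4372 = -0.0821
  r[W,W] = 1 (diagonal).

R is symmetric with unit diagonal. Assembling:

R = [[1, -0.7485, 0.4523],
 [-0.7485, 1, -0.0821],
 [0.4523, -0.0821, 1]]


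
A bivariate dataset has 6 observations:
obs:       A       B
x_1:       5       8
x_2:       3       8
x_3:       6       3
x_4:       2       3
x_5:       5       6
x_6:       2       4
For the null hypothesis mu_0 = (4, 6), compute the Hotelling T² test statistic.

Step 1 — sample mean vector:
  mean(A) = (5 + 3 + 6 + 2 + 5 + 2) / 6 = 23/6 = 3.8333
  mean(B) = (8 + 8 + 3 + 3 + 6 + 4) / 6 = 32/6 = 5.3333
  x̄ = (3.8333, 5.3333),  deviation x̄ - mu_0 = (3.8333, 5.3333) - (4, 6) = (-0.1667, -0.6667).

Step 2 — sample covariance matrix, S[i,j] = (1/(n-1)) · Σ_k (x_{k,i} - mean_i) · (x_{k,j} - mean_j), divisor n-1 = 5:
  S[A,A] = ((1.1667)·(1.1667) + (-0.8333)·(-0.8333) + (2.1667)·(2.1667) + (-1.8333)·(-1.8333) + (1.1667)·(1.1667) + (-1.8333)·(-1.8333)) / 5 = 14.8333/5 = 2.9667
  S[A,B] = ((1.1667)·(2.6667) + (-0.8333)·(2.6667) + (2.1667)·(-2.3333) + (-1.8333)·(-2.3333) + (1.1667)·(0.6667) + (-1.8333)·(-1.3333)) / 5 = 3.3333/5 = 0.6667
  S[B,B] = ((2.6667)·(2.6667) + (2.6667)·(2.6667) + (-2.3333)·(-2.3333) + (-2.3333)·(-2.3333) + (0.6667)·(0.6667) + (-1.3333)·(-1.3333)) / 5 = 27.3333/5 = 5.4667
  S = [[2.9667, 0.6667],
 [0.6667, 5.4667]].

Step 3 — invert S. det(S) = 2.9667·5.4667 - (0.6667)² = 15.7733.
  S^{-1} = (1/det) · [[d, -b], [-b, a]] = [[0.3466, -0.0423],
 [-0.0423, 0.1881]].

Step 4 — quadratic form (x̄ - mu_0)^T · S^{-1} · (x̄ - mu_0):
  S^{-1} · (x̄ - mu_0) = (-0.0296, -0.1183),
  (x̄ - mu_0)^T · [...] = (-0.1667)·(-0.0296) + (-0.6667)·(-0.1183) = 0.0838.

Step 5 — scale by n: T² = 6 · 0.0838 = 0.503.

T² ≈ 0.503


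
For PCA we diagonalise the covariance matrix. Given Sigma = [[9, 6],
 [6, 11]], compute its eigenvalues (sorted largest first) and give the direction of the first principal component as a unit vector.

Step 1 — characteristic polynomial of 2×2 Sigma:
  det(Sigma - λI) = λ² - trace · λ + det = 0.
  trace = 9 + 11 = 20, det = 9·11 - (6)² = 63.
Step 2 — discriminant:
  Δ = trace² - 4·det = 400 - 252 = 148.
Step 3 — eigenvalues:
  λ = (trace ± √Δ)/2 = (20 ± 12.1655)/2,
  λ_1 = 16.0828,  λ_2 = 3.9172.

Step 4 — unit eigenvector for λ_1: solve (Sigma - λ_1 I)v = 0. First row:
  (9 - 16.0828)·v_x + (6)·v_y = 0, i.e. (-7.0828)·v_x + (6)·v_y = 0,
  so v ∝ (b, λ_1 - a) = (6, 7.0828) = u.
  ||u|| = √((6)² + (7.0828)²) = √(86.1655) ≈ 9.2825,
  v_1 = u/||u|| ≈ (0.6464, 0.763) (||v_1|| = 1).

λ_1 = 16.0828,  λ_2 = 3.9172;  v_1 ≈ (0.6464, 0.763)


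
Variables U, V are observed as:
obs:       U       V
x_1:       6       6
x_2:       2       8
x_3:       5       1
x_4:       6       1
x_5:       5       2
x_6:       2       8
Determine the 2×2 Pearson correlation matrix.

Step 1 — column means:
  mean(U) = (6 + 2 + 5 + 6 + 5 + 2) / 6 = 26/6 = 4.3333
  mean(V) = (6 + 8 + 1 + 1 + 2 + 8) / 6 = 26/6 = 4.3333

Step 2 — sample variances and covariances s[i,j] = (1/(n-1)) · Σ_k (x_{k,i} - mean_i) · (x_{k,j} - mean_j), with n-1 = 5:
  s[U,U] = ((1.6667)·(1.6667) + (-2.3333)·(-2.3333) + (0.6667)·(0.6667) + (1.6667)·(1.6667) + (0.6667)·(0.6667) + (-2.3333)·(-2.3333)) / 5 = 17.3333/5 = 3.4667
  s[U,V] = ((1.6667)·(1.6667) + (-2.3333)·(3.6667) + (0.6667)·(-3.3333) + (1.6667)·(-3.3333) + (0.6667)·(-2.3333) + (-2.3333)·(3.6667)) / 5 = -23.6667/5 = -4.7333
  s[V,V] = ((1.6667)·(1.6667) + (3.6667)·(3.6667) + (-3.3333)·(-3.3333) + (-3.3333)·(-3.3333) + (-2.3333)·(-2.3333) + (3.6667)·(3.6667)) / 5 = 57.3333/5 = 11.4667
  Sample standard deviations s_i = √(s[i,i]):
  s(U) = √(3.4667) = 1.8619
  s(V) = √(11.4667) = 3.3862

Step 3 — r_{ij} = s_{ij} / (s_i · s_j):
  r[U,U] = 1 (diagonal).
  r[U,V] = -4.7333 / (1.8619 · 3.3862) = -4.7333 / 6.3048 = -0.7507
  r[V,V] = 1 (diagonal).

R is symmetric with unit diagonal. Assembling:

R = [[1, -0.7507],
 [-0.7507, 1]]


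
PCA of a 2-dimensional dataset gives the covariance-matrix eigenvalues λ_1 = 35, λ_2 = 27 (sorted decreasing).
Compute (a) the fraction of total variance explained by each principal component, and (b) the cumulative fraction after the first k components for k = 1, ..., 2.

Step 1 — total variance = trace(Sigma) = Σ λ_i = 35 + 27 = 62.

Step 2 — fraction explained by component i = λ_i / Σ λ:
  PC1: 35/62 = 0.5645
  PC2: 27/62 = 0.4355

Step 3 — cumulative fraction after k components = (λ_1 + ... + λ_k) / Σ λ:
  k = 1: 35/62 = 0.5645
  k = 2: (35 + 27)/62 = 62/62 = 1

Summary (fraction, with percent):

explained: PC1 0.5645 (56.45%), PC2 0.4355 (43.55%);  cumulative: 0.5645, 1


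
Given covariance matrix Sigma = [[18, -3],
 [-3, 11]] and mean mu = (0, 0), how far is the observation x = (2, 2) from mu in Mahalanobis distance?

Step 1 — centre the observation: (x - mu) = (2, 2).

Step 2 — invert Sigma. det(Sigma) = 18·11 - (-3)² = 189.
  Sigma^{-1} = (1/det) · [[d, -b], [-b, a]] = [[0.0582, 0.0159],
 [0.0159, 0.0952]].

Step 3 — form the quadratic (x - mu)^T · Sigma^{-1} · (x - mu):
  Sigma^{-1} · (x - mu) = (0.1481, 0.2222).
  (x - mu)^T · [Sigma^{-1} · (x - mu)] = (2)·(0.1481) + (2)·(0.2222) = 0.7407.

Step 4 — take square root: d = √(0.7407) ≈ 0.8607.

d(x, mu) = √(0.7407) ≈ 0.8607


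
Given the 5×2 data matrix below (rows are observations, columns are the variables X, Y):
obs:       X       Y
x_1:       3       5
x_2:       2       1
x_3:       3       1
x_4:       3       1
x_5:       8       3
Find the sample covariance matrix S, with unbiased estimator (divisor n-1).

Step 1 — column means:
  mean(X) = (3 + 2 + 3 + 3 + 8) / 5 = 19/5 = 3.8
  mean(Y) = (5 + 1 + 1 + 1 + 3) / 5 = 11/5 = 2.2

Step 2 — sample covariance S[i,j] = (1/(n-1)) · Σ_k (x_{k,i} - mean_i) · (x_{k,j} - mean_j), with n-1 = 4.
  S[X,X] = ((-0.8)·(-0.8) + (-1.8)·(-1.8) + (-0.8)·(-0.8) + (-0.8)·(-0.8) + (4.2)·(4.2)) / 4 = 22.8/4 = 5.7
  S[X,Y] = ((-0.8)·(2.8) + (-1.8)·(-1.2) + (-0.8)·(-1.2) + (-0.8)·(-1.2) + (4.2)·(0.8)) / 4 = 5.2/4 = 1.3
  S[Y,Y] = ((2.8)·(2.8) + (-1.2)·(-1.2) + (-1.2)·(-1.2) + (-1.2)·(-1.2) + (0.8)·(0.8)) / 4 = 12.8/4 = 3.2

S is symmetric (S[j,i] = S[i,j]). Assembling:

S = [[5.7, 1.3],
 [1.3, 3.2]]


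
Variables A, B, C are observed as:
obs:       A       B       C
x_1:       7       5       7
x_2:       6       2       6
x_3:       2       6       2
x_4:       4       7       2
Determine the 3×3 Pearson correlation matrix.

Step 1 — column means:
  mean(A) = (7 + 6 + 2 + 4) / 4 = 19/4 = 4.75
  mean(B) = (5 + 2 + 6 + 7) / 4 = 20/4 = 5
  mean(C) = (7 + 6 + 2 + 2) / 4 = 17/4 = 4.25

Step 2 — sample variances and covariances s[i,j] = (1/(n-1)) · Σ_k (x_{k,i} - mean_i) · (x_{k,j} - mean_j), with n-1 = 3:
  s[A,A] = ((2.25)·(2.25) + (1.25)·(1.25) + (-2.75)·(-2.75) + (-0.75)·(-0.75)) / 3 = 14.75/3 = 4.9167
  s[A,B] = ((2.25)·(0) + (1.25)·(-3) + (-2.75)·(1) + (-0.75)·(2)) / 3 = -8/3 = -2.6667
  s[A,C] = ((2.25)·(2.75) + (1.25)·(1.75) + (-2.75)·(-2.25) + (-0.75)·(-2.25)) / 3 = 16.25/3 = 5.4167
  s[B,B] = ((0)·(0) + (-3)·(-3) + (1)·(1) + (2)·(2)) / 3 = 14/3 = 4.6667
  s[B,C] = ((0)·(2.75) + (-3)·(1.75) + (1)·(-2.25) + (2)·(-2.25)) / 3 = -12/3 = -4
  s[C,C] = ((2.75)·(2.75) + (1.75)·(1.75) + (-2.25)·(-2.25) + (-2.25)·(-2.25)) / 3 = 20.75/3 = 6.9167
  Sample standard deviations s_i = √(s[i,i]):
  s(A) = √(4.9167) = 2.2174
  s(B) = √(4.6667) = 2.1602
  s(C) = √(6.9167) = 2.63

Step 3 — r_{ij} = s_{ij} / (s_i · s_j):
  r[A,A] = 1 (diagonal).
  r[A,B] = -2.6667 / (2.2174 · 2.1602) = -2.6667 / 4.79 = -0.5567
  r[A,C] = 5.4167 / (2.2174 · 2.63) = 5.4167 / 5.8315 = 0.9289
  r[B,B] = 1 (diagonal).
  r[B,C] = -4 / (2.1602 · 2.63) = -4 / 5.6814 = -0.7041
  r[C,C] = 1 (diagonal).

R is symmetric with unit diagonal. Assembling:

R = [[1, -0.5567, 0.9289],
 [-0.5567, 1, -0.7041],
 [0.9289, -0.7041, 1]]


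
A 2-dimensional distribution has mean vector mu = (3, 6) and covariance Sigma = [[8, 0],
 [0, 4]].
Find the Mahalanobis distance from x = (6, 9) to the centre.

Step 1 — centre the observation: (x - mu) = (3, 3).

Step 2 — invert Sigma. det(Sigma) = 8·4 - (0)² = 32.
  Sigma^{-1} = (1/det) · [[d, -b], [-b, a]] = [[0.125, 0],
 [0, 0.25]].

Step 3 — form the quadratic (x - mu)^T · Sigma^{-1} · (x - mu):
  Sigma^{-1} · (x - mu) = (0.375, 0.75).
  (x - mu)^T · [Sigma^{-1} · (x - mu)] = (3)·(0.375) + (3)·(0.75) = 3.375.

Step 4 — take square root: d = √(3.375) ≈ 1.8371.

d(x, mu) = √(3.375) ≈ 1.8371
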